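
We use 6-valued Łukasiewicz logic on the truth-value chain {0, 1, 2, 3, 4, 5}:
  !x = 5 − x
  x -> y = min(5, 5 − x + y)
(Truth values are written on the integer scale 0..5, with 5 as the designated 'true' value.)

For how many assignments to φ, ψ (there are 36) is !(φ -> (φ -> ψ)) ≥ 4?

value 5: 1 assignment (counts)
value 4: 1 assignment (counts)
value 3: 2 assignments
value 2: 2 assignments
value 1: 3 assignments
value 0: 27 assignments
So 2 of the 36 assignments meet the threshold.

2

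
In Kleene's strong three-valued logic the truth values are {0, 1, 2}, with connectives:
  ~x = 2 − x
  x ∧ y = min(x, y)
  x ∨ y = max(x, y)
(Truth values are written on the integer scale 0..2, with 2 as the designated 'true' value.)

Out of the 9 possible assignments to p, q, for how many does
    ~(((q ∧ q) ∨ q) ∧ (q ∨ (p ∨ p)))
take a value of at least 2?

3

p = 0, q = 0 ↦ 2  ≥
p = 0, q = 1 ↦ 1  <
p = 0, q = 2 ↦ 0  <
p = 1, q = 0 ↦ 2  ≥
p = 1, q = 1 ↦ 1  <
p = 1, q = 2 ↦ 0  <
p = 2, q = 0 ↦ 2  ≥
p = 2, q = 1 ↦ 1  <
p = 2, q = 2 ↦ 0  <
So 3 of the 9 assignments meet the threshold.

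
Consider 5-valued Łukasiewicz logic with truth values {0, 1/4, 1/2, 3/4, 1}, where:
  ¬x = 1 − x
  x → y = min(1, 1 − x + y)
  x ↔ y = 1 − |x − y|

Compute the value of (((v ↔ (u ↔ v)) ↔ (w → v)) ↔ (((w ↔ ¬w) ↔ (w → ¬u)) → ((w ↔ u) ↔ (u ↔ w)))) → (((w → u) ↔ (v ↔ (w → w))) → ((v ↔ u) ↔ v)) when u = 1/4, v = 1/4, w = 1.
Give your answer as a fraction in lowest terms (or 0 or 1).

u ↔ v = 1/4 ↔ 1/4 = 1
v ↔ (u ↔ v) = 1/4 ↔ 1 = 1/4
w → v = 1 → 1/4 = 1/4
(v ↔ (u ↔ v)) ↔ (w → v) = 1/4 ↔ 1/4 = 1
¬w = ¬1 = 0
w ↔ ¬w = 1 ↔ 0 = 0
¬u = ¬1/4 = 3/4
w → ¬u = 1 → 3/4 = 3/4
(w ↔ ¬w) ↔ (w → ¬u) = 0 ↔ 3/4 = 1/4
w ↔ u = 1 ↔ 1/4 = 1/4
u ↔ w = 1/4 ↔ 1 = 1/4
(w ↔ u) ↔ (u ↔ w) = 1/4 ↔ 1/4 = 1
((w ↔ ¬w) ↔ (w → ¬u)) → ((w ↔ u) ↔ (u ↔ w)) = 1/4 → 1 = 1
((v ↔ (u ↔ v)) ↔ (w → v)) ↔ (((w ↔ ¬w) ↔ (w → ¬u)) → ((w ↔ u) ↔ (u ↔ w))) = 1 ↔ 1 = 1
w → u = 1 → 1/4 = 1/4
w → w = 1 → 1 = 1
v ↔ (w → w) = 1/4 ↔ 1 = 1/4
(w → u) ↔ (v ↔ (w → w)) = 1/4 ↔ 1/4 = 1
v ↔ u = 1/4 ↔ 1/4 = 1
(v ↔ u) ↔ v = 1 ↔ 1/4 = 1/4
((w → u) ↔ (v ↔ (w → w))) → ((v ↔ u) ↔ v) = 1 → 1/4 = 1/4
(((v ↔ (u ↔ v)) ↔ (w → v)) ↔ (((w ↔ ¬w) ↔ (w → ¬u)) → ((w ↔ u) ↔ (u ↔ w)))) → (((w → u) ↔ (v ↔ (w → w))) → ((v ↔ u) ↔ v)) = 1 → 1/4 = 1/4

1/4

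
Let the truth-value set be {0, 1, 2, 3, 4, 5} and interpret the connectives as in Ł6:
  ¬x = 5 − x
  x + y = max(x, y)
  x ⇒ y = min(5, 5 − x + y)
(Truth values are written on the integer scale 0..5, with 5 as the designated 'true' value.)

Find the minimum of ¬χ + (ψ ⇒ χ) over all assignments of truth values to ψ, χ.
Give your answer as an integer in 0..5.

Take ψ = 4, χ = 2:
¬χ = ¬2 = 3
ψ ⇒ χ = 4 ⇒ 2 = 3
¬χ + (ψ ⇒ χ) = 3 + 3 = 3
No assignment yields a value below 3, so this is the minimum.

3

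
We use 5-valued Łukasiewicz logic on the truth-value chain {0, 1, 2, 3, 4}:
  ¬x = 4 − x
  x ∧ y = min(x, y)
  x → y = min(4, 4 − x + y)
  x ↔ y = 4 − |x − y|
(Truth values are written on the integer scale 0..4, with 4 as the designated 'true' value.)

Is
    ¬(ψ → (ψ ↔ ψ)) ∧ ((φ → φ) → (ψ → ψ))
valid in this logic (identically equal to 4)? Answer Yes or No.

No

Counterexample: take φ = 0, ψ = 0.
ψ ↔ ψ = 0 ↔ 0 = 4
ψ → (ψ ↔ ψ) = 0 → 4 = 4
¬(ψ → (ψ ↔ ψ)) = ¬4 = 0
φ → φ = 0 → 0 = 4
ψ → ψ = 0 → 0 = 4
(φ → φ) → (ψ → ψ) = 4 → 4 = 4
¬(ψ → (ψ ↔ ψ)) ∧ ((φ → φ) → (ψ → ψ)) = 0 ∧ 4 = 0
This gives 0 ≠ 4.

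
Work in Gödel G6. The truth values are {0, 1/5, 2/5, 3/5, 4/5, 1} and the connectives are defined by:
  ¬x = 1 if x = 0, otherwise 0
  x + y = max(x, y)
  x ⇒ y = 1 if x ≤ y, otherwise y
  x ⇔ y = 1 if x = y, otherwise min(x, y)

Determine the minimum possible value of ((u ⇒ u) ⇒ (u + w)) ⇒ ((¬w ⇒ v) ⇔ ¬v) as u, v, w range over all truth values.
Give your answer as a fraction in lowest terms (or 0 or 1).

Take u = 0, v = 1/5, w = 1/5:
u ⇒ u = 0 ⇒ 0 = 1
u + w = 0 + 1/5 = 1/5
(u ⇒ u) ⇒ (u + w) = 1 ⇒ 1/5 = 1/5
¬w = ¬1/5 = 0
¬w ⇒ v = 0 ⇒ 1/5 = 1
¬v = ¬1/5 = 0
(¬w ⇒ v) ⇔ ¬v = 1 ⇔ 0 = 0
((u ⇒ u) ⇒ (u + w)) ⇒ ((¬w ⇒ v) ⇔ ¬v) = 1/5 ⇒ 0 = 0
No assignment yields a value below 0, so this is the minimum.

0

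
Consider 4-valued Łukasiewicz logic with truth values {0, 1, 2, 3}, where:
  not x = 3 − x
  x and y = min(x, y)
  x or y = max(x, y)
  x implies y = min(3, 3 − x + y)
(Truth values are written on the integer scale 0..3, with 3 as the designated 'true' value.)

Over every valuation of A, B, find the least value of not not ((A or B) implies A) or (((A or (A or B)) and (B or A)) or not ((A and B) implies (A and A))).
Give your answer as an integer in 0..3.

Take A = 0, B = 1:
A or B = 0 or 1 = 1
(A or B) implies A = 1 implies 0 = 2
not ((A or B) implies A) = not 2 = 1
not not ((A or B) implies A) = not 1 = 2
A or B = 0 or 1 = 1
A or (A or B) = 0 or 1 = 1
B or A = 1 or 0 = 1
(A or (A or B)) and (B or A) = 1 and 1 = 1
A and B = 0 and 1 = 0
A and A = 0 and 0 = 0
(A and B) implies (A and A) = 0 implies 0 = 3
not ((A and B) implies (A and A)) = not 3 = 0
((A or (A or B)) and (B or A)) or not ((A and B) implies (A and A)) = 1 or 0 = 1
not not ((A or B) implies A) or (((A or (A or B)) and (B or A)) or not ((A and B) implies (A and A))) = 2 or 1 = 2
No assignment yields a value below 2, so this is the minimum.

2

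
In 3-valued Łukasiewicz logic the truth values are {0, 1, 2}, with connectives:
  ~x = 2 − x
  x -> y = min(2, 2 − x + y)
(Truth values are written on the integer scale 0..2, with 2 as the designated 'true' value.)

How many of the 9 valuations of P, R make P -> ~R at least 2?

P = 0, R = 0 ↦ 2  ≥
P = 0, R = 1 ↦ 2  ≥
P = 0, R = 2 ↦ 2  ≥
P = 1, R = 0 ↦ 2  ≥
P = 1, R = 1 ↦ 2  ≥
P = 1, R = 2 ↦ 1  <
P = 2, R = 0 ↦ 2  ≥
P = 2, R = 1 ↦ 1  <
P = 2, R = 2 ↦ 0  <
So 6 of the 9 assignments meet the threshold.

6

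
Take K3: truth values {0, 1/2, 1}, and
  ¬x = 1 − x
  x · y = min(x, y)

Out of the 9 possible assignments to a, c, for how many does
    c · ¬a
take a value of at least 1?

a = 0, c = 0 ↦ 0  <
a = 0, c = 1/2 ↦ 1/2  <
a = 0, c = 1 ↦ 1  ≥
a = 1/2, c = 0 ↦ 0  <
a = 1/2, c = 1/2 ↦ 1/2  <
a = 1/2, c = 1 ↦ 1/2  <
a = 1, c = 0 ↦ 0  <
a = 1, c = 1/2 ↦ 0  <
a = 1, c = 1 ↦ 0  <
So 1 of the 9 assignments meets the threshold.

1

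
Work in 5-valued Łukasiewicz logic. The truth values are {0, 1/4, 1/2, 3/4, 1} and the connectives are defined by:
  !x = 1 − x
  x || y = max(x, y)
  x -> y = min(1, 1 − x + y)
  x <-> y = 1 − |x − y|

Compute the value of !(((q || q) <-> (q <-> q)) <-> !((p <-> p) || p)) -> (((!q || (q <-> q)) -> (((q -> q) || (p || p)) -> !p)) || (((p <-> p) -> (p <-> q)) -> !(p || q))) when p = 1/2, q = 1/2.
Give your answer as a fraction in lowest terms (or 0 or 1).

q || q = 1/2 || 1/2 = 1/2
q <-> q = 1/2 <-> 1/2 = 1
(q || q) <-> (q <-> q) = 1/2 <-> 1 = 1/2
p <-> p = 1/2 <-> 1/2 = 1
(p <-> p) || p = 1 || 1/2 = 1
!((p <-> p) || p) = !1 = 0
((q || q) <-> (q <-> q)) <-> !((p <-> p) || p) = 1/2 <-> 0 = 1/2
!(((q || q) <-> (q <-> q)) <-> !((p <-> p) || p)) = !1/2 = 1/2
!q = !1/2 = 1/2
q <-> q = 1/2 <-> 1/2 = 1
!q || (q <-> q) = 1/2 || 1 = 1
q -> q = 1/2 -> 1/2 = 1
p || p = 1/2 || 1/2 = 1/2
(q -> q) || (p || p) = 1 || 1/2 = 1
!p = !1/2 = 1/2
((q -> q) || (p || p)) -> !p = 1 -> 1/2 = 1/2
(!q || (q <-> q)) -> (((q -> q) || (p || p)) -> !p) = 1 -> 1/2 = 1/2
p <-> p = 1/2 <-> 1/2 = 1
p <-> q = 1/2 <-> 1/2 = 1
(p <-> p) -> (p <-> q) = 1 -> 1 = 1
p || q = 1/2 || 1/2 = 1/2
!(p || q) = !1/2 = 1/2
((p <-> p) -> (p <-> q)) -> !(p || q) = 1 -> 1/2 = 1/2
((!q || (q <-> q)) -> (((q -> q) || (p || p)) -> !p)) || (((p <-> p) -> (p <-> q)) -> !(p || q)) = 1/2 || 1/2 = 1/2
!(((q || q) <-> (q <-> q)) <-> !((p <-> p) || p)) -> (((!q || (q <-> q)) -> (((q -> q) || (p || p)) -> !p)) || (((p <-> p) -> (p <-> q)) -> !(p || q))) = 1/2 -> 1/2 = 1

1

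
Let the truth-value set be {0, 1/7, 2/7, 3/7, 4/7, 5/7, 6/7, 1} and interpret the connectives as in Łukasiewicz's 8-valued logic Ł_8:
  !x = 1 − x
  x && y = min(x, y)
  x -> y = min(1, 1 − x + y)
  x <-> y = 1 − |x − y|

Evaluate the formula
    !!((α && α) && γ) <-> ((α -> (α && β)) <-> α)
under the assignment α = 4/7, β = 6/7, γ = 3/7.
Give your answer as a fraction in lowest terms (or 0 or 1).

6/7

α && α = 4/7 && 4/7 = 4/7
(α && α) && γ = 4/7 && 3/7 = 3/7
!((α && α) && γ) = !3/7 = 4/7
!!((α && α) && γ) = !4/7 = 3/7
α && β = 4/7 && 6/7 = 4/7
α -> (α && β) = 4/7 -> 4/7 = 1
(α -> (α && β)) <-> α = 1 <-> 4/7 = 4/7
!!((α && α) && γ) <-> ((α -> (α && β)) <-> α) = 3/7 <-> 4/7 = 6/7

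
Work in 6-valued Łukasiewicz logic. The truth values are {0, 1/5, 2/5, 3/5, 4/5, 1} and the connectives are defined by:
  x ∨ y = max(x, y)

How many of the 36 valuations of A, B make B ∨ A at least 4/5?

20

value 1: 11 assignments (counts)
value 4/5: 9 assignments (counts)
value 3/5: 7 assignments
value 2/5: 5 assignments
value 1/5: 3 assignments
value 0: 1 assignment
So 20 of the 36 assignments meet the threshold.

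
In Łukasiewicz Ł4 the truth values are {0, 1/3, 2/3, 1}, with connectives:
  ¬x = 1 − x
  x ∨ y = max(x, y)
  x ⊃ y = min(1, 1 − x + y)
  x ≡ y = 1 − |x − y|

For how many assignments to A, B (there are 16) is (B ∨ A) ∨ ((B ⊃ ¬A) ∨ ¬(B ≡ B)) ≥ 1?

15

A = 0, B = 0 ↦ 1  ≥
A = 0, B = 1/3 ↦ 1  ≥
A = 0, B = 2/3 ↦ 1  ≥
A = 0, B = 1 ↦ 1  ≥
A = 1/3, B = 0 ↦ 1  ≥
A = 1/3, B = 1/3 ↦ 1  ≥
A = 1/3, B = 2/3 ↦ 1  ≥
A = 1/3, B = 1 ↦ 1  ≥
A = 2/3, B = 0 ↦ 1  ≥
A = 2/3, B = 1/3 ↦ 1  ≥
A = 2/3, B = 2/3 ↦ 2/3  <
A = 2/3, B = 1 ↦ 1  ≥
A = 1, B = 0 ↦ 1  ≥
A = 1, B = 1/3 ↦ 1  ≥
A = 1, B = 2/3 ↦ 1  ≥
A = 1, B = 1 ↦ 1  ≥
So 15 of the 16 assignments meet the threshold.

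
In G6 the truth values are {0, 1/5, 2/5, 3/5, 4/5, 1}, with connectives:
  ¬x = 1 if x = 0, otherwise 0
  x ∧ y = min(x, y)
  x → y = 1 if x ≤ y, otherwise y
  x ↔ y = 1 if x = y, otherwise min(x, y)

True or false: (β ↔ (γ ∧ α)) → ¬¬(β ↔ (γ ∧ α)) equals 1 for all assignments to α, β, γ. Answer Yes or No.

At α = 3/5, β = 2/5, γ = 3/5, for instance:
γ ∧ α = 3/5 ∧ 3/5 = 3/5
β ↔ (γ ∧ α) = 2/5 ↔ 3/5 = 2/5
¬(β ↔ (γ ∧ α)) = ¬2/5 = 0
¬¬(β ↔ (γ ∧ α)) = ¬0 = 1
(β ↔ (γ ∧ α)) → ¬¬(β ↔ (γ ∧ α)) = 2/5 → 1 = 1
and checking the remaining 215 assignments likewise gives ≥ 1 in every case.

Yes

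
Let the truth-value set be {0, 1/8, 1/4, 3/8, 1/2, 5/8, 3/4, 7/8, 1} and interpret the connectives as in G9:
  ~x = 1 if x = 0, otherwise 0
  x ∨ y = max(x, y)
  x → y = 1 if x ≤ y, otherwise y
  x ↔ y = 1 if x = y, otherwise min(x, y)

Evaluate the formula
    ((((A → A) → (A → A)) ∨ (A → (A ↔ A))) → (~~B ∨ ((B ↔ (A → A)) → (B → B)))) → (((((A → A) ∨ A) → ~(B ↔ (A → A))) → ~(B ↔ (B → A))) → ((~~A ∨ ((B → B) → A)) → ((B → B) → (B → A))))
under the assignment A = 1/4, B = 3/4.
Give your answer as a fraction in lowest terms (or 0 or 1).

1/4

A → A = 1/4 → 1/4 = 1
A → A = 1/4 → 1/4 = 1
(A → A) → (A → A) = 1 → 1 = 1
A ↔ A = 1/4 ↔ 1/4 = 1
A → (A ↔ A) = 1/4 → 1 = 1
((A → A) → (A → A)) ∨ (A → (A ↔ A)) = 1 ∨ 1 = 1
~B = ~3/4 = 0
~~B = ~0 = 1
A → A = 1/4 → 1/4 = 1
B ↔ (A → A) = 3/4 ↔ 1 = 3/4
B → B = 3/4 → 3/4 = 1
(B ↔ (A → A)) → (B → B) = 3/4 → 1 = 1
~~B ∨ ((B ↔ (A → A)) → (B → B)) = 1 ∨ 1 = 1
(((A → A) → (A → A)) ∨ (A → (A ↔ A))) → (~~B ∨ ((B ↔ (A → A)) → (B → B))) = 1 → 1 = 1
A → A = 1/4 → 1/4 = 1
(A → A) ∨ A = 1 ∨ 1/4 = 1
A → A = 1/4 → 1/4 = 1
B ↔ (A → A) = 3/4 ↔ 1 = 3/4
~(B ↔ (A → A)) = ~3/4 = 0
((A → A) ∨ A) → ~(B ↔ (A → A)) = 1 → 0 = 0
B → A = 3/4 → 1/4 = 1/4
B ↔ (B → A) = 3/4 ↔ 1/4 = 1/4
~(B ↔ (B → A)) = ~1/4 = 0
(((A → A) ∨ A) → ~(B ↔ (A → A))) → ~(B ↔ (B → A)) = 0 → 0 = 1
~A = ~1/4 = 0
~~A = ~0 = 1
B → B = 3/4 → 3/4 = 1
(B → B) → A = 1 → 1/4 = 1/4
~~A ∨ ((B → B) → A) = 1 ∨ 1/4 = 1
B → B = 3/4 → 3/4 = 1
B → A = 3/4 → 1/4 = 1/4
(B → B) → (B → A) = 1 → 1/4 = 1/4
(~~A ∨ ((B → B) → A)) → ((B → B) → (B → A)) = 1 → 1/4 = 1/4
((((A → A) ∨ A) → ~(B ↔ (A → A))) → ~(B ↔ (B → A))) → ((~~A ∨ ((B → B) → A)) → ((B → B) → (B → A))) = 1 → 1/4 = 1/4
((((A → A) → (A → A)) ∨ (A → (A ↔ A))) → (~~B ∨ ((B ↔ (A → A)) → (B → B)))) → (((((A → A) ∨ A) → ~(B ↔ (A → A))) → ~(B ↔ (B → A))) → ((~~A ∨ ((B → B) → A)) → ((B → B) → (B → A)))) = 1 → 1/4 = 1/4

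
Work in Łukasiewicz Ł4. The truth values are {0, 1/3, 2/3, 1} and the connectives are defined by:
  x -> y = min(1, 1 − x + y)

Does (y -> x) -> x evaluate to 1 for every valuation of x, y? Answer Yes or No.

Counterexample: take x = 0, y = 0.
y -> x = 0 -> 0 = 1
(y -> x) -> x = 1 -> 0 = 0
This gives 0 ≠ 1.

No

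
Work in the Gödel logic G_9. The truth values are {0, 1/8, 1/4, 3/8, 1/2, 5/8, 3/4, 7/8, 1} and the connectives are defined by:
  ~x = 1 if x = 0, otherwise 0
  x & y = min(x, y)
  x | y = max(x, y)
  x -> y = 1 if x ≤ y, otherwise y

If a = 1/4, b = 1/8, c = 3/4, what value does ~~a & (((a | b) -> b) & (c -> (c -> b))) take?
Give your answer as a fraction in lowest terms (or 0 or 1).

1/8

~a = ~1/4 = 0
~~a = ~0 = 1
a | b = 1/4 | 1/8 = 1/4
(a | b) -> b = 1/4 -> 1/8 = 1/8
c -> b = 3/4 -> 1/8 = 1/8
c -> (c -> b) = 3/4 -> 1/8 = 1/8
((a | b) -> b) & (c -> (c -> b)) = 1/8 & 1/8 = 1/8
~~a & (((a | b) -> b) & (c -> (c -> b))) = 1 & 1/8 = 1/8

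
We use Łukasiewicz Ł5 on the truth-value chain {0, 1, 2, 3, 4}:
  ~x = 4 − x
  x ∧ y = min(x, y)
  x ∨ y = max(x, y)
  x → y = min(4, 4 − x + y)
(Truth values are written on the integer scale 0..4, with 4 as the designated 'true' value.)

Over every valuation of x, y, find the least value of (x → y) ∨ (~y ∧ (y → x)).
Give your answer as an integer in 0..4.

Take x = 4, y = 2:
x → y = 4 → 2 = 2
~y = ~2 = 2
y → x = 2 → 4 = 4
~y ∧ (y → x) = 2 ∧ 4 = 2
(x → y) ∨ (~y ∧ (y → x)) = 2 ∨ 2 = 2
No assignment yields a value below 2, so this is the minimum.

2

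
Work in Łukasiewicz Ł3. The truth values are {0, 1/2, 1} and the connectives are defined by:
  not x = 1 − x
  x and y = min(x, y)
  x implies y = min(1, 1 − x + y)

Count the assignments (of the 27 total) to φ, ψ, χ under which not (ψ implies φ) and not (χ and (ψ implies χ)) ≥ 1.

1

value 1: 1 assignment (counts)
value 1/2: 5 assignments
value 0: 21 assignments
So 1 of the 27 assignments meets the threshold.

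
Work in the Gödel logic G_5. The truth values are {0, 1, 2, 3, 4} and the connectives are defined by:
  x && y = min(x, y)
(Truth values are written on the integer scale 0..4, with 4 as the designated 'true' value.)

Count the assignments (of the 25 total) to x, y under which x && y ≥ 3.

4

value 4: 1 assignment (counts)
value 3: 3 assignments (counts)
value 2: 5 assignments
value 1: 7 assignments
value 0: 9 assignments
So 4 of the 25 assignments meet the threshold.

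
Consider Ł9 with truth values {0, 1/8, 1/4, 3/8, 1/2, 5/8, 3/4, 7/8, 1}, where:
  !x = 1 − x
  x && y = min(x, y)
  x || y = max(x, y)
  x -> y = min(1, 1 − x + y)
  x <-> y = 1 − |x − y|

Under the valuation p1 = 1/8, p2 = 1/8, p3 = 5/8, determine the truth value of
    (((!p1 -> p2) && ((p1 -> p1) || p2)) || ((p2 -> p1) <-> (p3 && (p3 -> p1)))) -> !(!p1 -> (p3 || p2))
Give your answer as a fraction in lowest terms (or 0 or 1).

3/4

!p1 = !1/8 = 7/8
!p1 -> p2 = 7/8 -> 1/8 = 1/4
p1 -> p1 = 1/8 -> 1/8 = 1
(p1 -> p1) || p2 = 1 || 1/8 = 1
(!p1 -> p2) && ((p1 -> p1) || p2) = 1/4 && 1 = 1/4
p2 -> p1 = 1/8 -> 1/8 = 1
p3 -> p1 = 5/8 -> 1/8 = 1/2
p3 && (p3 -> p1) = 5/8 && 1/2 = 1/2
(p2 -> p1) <-> (p3 && (p3 -> p1)) = 1 <-> 1/2 = 1/2
((!p1 -> p2) && ((p1 -> p1) || p2)) || ((p2 -> p1) <-> (p3 && (p3 -> p1))) = 1/4 || 1/2 = 1/2
!p1 = !1/8 = 7/8
p3 || p2 = 5/8 || 1/8 = 5/8
!p1 -> (p3 || p2) = 7/8 -> 5/8 = 3/4
!(!p1 -> (p3 || p2)) = !3/4 = 1/4
(((!p1 -> p2) && ((p1 -> p1) || p2)) || ((p2 -> p1) <-> (p3 && (p3 -> p1)))) -> !(!p1 -> (p3 || p2)) = 1/2 -> 1/4 = 3/4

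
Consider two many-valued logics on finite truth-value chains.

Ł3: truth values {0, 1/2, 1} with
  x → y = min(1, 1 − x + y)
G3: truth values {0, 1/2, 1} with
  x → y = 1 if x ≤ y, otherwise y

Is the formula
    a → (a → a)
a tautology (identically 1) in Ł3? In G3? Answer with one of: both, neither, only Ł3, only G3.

In Ł3: every assignment gives 1 — tautology.
In G3: every assignment gives 1 — tautology.

both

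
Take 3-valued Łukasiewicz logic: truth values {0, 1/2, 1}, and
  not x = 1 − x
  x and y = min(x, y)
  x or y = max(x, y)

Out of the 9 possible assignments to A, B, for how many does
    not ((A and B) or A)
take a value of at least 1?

A = 0, B = 0 ↦ 1  ≥
A = 0, B = 1/2 ↦ 1  ≥
A = 0, B = 1 ↦ 1  ≥
A = 1/2, B = 0 ↦ 1/2  <
A = 1/2, B = 1/2 ↦ 1/2  <
A = 1/2, B = 1 ↦ 1/2  <
A = 1, B = 0 ↦ 0  <
A = 1, B = 1/2 ↦ 0  <
A = 1, B = 1 ↦ 0  <
So 3 of the 9 assignments meet the threshold.

3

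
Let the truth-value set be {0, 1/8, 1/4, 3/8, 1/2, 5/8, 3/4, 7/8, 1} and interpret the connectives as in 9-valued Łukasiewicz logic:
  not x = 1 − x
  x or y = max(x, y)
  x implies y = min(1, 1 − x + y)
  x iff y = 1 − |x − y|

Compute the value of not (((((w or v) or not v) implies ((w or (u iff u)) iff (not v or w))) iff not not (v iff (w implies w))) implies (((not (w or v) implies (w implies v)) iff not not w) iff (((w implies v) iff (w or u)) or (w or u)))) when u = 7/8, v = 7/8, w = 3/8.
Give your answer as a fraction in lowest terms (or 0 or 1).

w or v = 3/8 or 7/8 = 7/8
not v = not 7/8 = 1/8
(w or v) or not v = 7/8 or 1/8 = 7/8
u iff u = 7/8 iff 7/8 = 1
w or (u iff u) = 3/8 or 1 = 1
not v = not 7/8 = 1/8
not v or w = 1/8 or 3/8 = 3/8
(w or (u iff u)) iff (not v or w) = 1 iff 3/8 = 3/8
((w or v) or not v) implies ((w or (u iff u)) iff (not v or w)) = 7/8 implies 3/8 = 1/2
w implies w = 3/8 implies 3/8 = 1
v iff (w implies w) = 7/8 iff 1 = 7/8
not (v iff (w implies w)) = not 7/8 = 1/8
not not (v iff (w implies w)) = not 1/8 = 7/8
(((w or v) or not v) implies ((w or (u iff u)) iff (not v or w))) iff not not (v iff (w implies w)) = 1/2 iff 7/8 = 5/8
w or v = 3/8 or 7/8 = 7/8
not (w or v) = not 7/8 = 1/8
w implies v = 3/8 implies 7/8 = 1
not (w or v) implies (w implies v) = 1/8 implies 1 = 1
not w = not 3/8 = 5/8
not not w = not 5/8 = 3/8
(not (w or v) implies (w implies v)) iff not not w = 1 iff 3/8 = 3/8
w implies v = 3/8 implies 7/8 = 1
w or u = 3/8 or 7/8 = 7/8
(w implies v) iff (w or u) = 1 iff 7/8 = 7/8
w or u = 3/8 or 7/8 = 7/8
((w implies v) iff (w or u)) or (w or u) = 7/8 or 7/8 = 7/8
((not (w or v) implies (w implies v)) iff not not w) iff (((w implies v) iff (w or u)) or (w or u)) = 3/8 iff 7/8 = 1/2
((((w or v) or not v) implies ((w or (u iff u)) iff (not v or w))) iff not not (v iff (w implies w))) implies (((not (w or v) implies (w implies v)) iff not not w) iff (((w implies v) iff (w or u)) or (w or u))) = 5/8 implies 1/2 = 7/8
not (((((w or v) or not v) implies ((w or (u iff u)) iff (not v or w))) iff not not (v iff (w implies w))) implies (((not (w or v) implies (w implies v)) iff not not w) iff (((w implies v) iff (w or u)) or (w or u)))) = not 7/8 = 1/8

1/8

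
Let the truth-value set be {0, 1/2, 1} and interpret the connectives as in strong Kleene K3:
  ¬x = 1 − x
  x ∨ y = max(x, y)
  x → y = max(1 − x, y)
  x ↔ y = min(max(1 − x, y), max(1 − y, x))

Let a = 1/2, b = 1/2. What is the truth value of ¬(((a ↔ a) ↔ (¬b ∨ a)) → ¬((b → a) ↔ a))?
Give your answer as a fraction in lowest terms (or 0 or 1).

a ↔ a = 1/2 ↔ 1/2 = 1/2
¬b = ¬1/2 = 1/2
¬b ∨ a = 1/2 ∨ 1/2 = 1/2
(a ↔ a) ↔ (¬b ∨ a) = 1/2 ↔ 1/2 = 1/2
b → a = 1/2 → 1/2 = 1/2
(b → a) ↔ a = 1/2 ↔ 1/2 = 1/2
¬((b → a) ↔ a) = ¬1/2 = 1/2
((a ↔ a) ↔ (¬b ∨ a)) → ¬((b → a) ↔ a) = 1/2 → 1/2 = 1/2
¬(((a ↔ a) ↔ (¬b ∨ a)) → ¬((b → a) ↔ a)) = ¬1/2 = 1/2

1/2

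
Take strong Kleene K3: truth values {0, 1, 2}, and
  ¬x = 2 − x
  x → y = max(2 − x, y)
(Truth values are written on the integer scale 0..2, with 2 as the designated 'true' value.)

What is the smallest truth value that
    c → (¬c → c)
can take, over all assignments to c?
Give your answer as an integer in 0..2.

1

Take c = 1:
¬c = ¬1 = 1
¬c → c = 1 → 1 = 1
c → (¬c → c) = 1 → 1 = 1
No assignment yields a value below 1, so this is the minimum.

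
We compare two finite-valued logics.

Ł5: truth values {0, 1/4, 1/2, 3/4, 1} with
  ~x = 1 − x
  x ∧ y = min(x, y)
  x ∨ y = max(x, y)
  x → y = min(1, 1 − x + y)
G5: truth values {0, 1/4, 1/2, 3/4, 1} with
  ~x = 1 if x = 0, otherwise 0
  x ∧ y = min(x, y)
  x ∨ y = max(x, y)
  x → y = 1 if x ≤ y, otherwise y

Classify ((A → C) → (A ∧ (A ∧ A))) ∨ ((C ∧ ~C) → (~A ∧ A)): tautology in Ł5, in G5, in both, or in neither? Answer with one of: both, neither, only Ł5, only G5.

only G5

In Ł5: at A = 0, C = 1/4 the value is 3/4 — not a tautology.
In G5: every assignment gives 1 — tautology.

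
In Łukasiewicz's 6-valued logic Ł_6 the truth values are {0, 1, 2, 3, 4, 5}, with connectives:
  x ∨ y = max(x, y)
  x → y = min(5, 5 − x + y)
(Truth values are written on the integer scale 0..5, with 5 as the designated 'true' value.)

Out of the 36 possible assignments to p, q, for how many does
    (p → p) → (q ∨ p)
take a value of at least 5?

11

value 5: 11 assignments (counts)
value 4: 9 assignments
value 3: 7 assignments
value 2: 5 assignments
value 1: 3 assignments
value 0: 1 assignment
So 11 of the 36 assignments meet the threshold.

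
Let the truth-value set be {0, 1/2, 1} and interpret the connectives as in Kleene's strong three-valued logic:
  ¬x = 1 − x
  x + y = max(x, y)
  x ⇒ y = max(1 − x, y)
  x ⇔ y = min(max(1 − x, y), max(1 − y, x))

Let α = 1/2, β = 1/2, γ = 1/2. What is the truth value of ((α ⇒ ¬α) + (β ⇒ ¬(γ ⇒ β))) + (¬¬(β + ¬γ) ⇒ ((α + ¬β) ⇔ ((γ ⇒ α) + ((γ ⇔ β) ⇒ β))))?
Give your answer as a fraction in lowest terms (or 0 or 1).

1/2

¬α = ¬1/2 = 1/2
α ⇒ ¬α = 1/2 ⇒ 1/2 = 1/2
γ ⇒ β = 1/2 ⇒ 1/2 = 1/2
¬(γ ⇒ β) = ¬1/2 = 1/2
β ⇒ ¬(γ ⇒ β) = 1/2 ⇒ 1/2 = 1/2
(α ⇒ ¬α) + (β ⇒ ¬(γ ⇒ β)) = 1/2 + 1/2 = 1/2
¬γ = ¬1/2 = 1/2
β + ¬γ = 1/2 + 1/2 = 1/2
¬(β + ¬γ) = ¬1/2 = 1/2
¬¬(β + ¬γ) = ¬1/2 = 1/2
¬β = ¬1/2 = 1/2
α + ¬β = 1/2 + 1/2 = 1/2
γ ⇒ α = 1/2 ⇒ 1/2 = 1/2
γ ⇔ β = 1/2 ⇔ 1/2 = 1/2
(γ ⇔ β) ⇒ β = 1/2 ⇒ 1/2 = 1/2
(γ ⇒ α) + ((γ ⇔ β) ⇒ β) = 1/2 + 1/2 = 1/2
(α + ¬β) ⇔ ((γ ⇒ α) + ((γ ⇔ β) ⇒ β)) = 1/2 ⇔ 1/2 = 1/2
¬¬(β + ¬γ) ⇒ ((α + ¬β) ⇔ ((γ ⇒ α) + ((γ ⇔ β) ⇒ β))) = 1/2 ⇒ 1/2 = 1/2
((α ⇒ ¬α) + (β ⇒ ¬(γ ⇒ β))) + (¬¬(β + ¬γ) ⇒ ((α + ¬β) ⇔ ((γ ⇒ α) + ((γ ⇔ β) ⇒ β)))) = 1/2 + 1/2 = 1/2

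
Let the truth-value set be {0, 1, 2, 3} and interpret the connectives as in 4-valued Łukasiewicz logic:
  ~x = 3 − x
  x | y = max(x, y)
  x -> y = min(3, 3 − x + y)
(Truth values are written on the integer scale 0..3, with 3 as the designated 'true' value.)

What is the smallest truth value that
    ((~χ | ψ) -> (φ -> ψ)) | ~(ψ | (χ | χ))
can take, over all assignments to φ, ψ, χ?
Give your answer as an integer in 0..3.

2

Take φ = 2, ψ = 0, χ = 1:
~χ = ~1 = 2
~χ | ψ = 2 | 0 = 2
φ -> ψ = 2 -> 0 = 1
(~χ | ψ) -> (φ -> ψ) = 2 -> 1 = 2
χ | χ = 1 | 1 = 1
ψ | (χ | χ) = 0 | 1 = 1
~(ψ | (χ | χ)) = ~1 = 2
((~χ | ψ) -> (φ -> ψ)) | ~(ψ | (χ | χ)) = 2 | 2 = 2
No assignment yields a value below 2, so this is the minimum.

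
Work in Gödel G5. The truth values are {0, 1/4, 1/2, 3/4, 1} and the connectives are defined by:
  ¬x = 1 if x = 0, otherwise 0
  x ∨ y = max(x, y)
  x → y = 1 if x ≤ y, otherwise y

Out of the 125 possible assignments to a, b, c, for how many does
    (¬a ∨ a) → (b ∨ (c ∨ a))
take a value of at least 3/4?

116

value 1: 109 assignments (counts)
value 3/4: 7 assignments (counts)
value 1/2: 5 assignments
value 1/4: 3 assignments
value 0: 1 assignment
So 116 of the 125 assignments meet the threshold.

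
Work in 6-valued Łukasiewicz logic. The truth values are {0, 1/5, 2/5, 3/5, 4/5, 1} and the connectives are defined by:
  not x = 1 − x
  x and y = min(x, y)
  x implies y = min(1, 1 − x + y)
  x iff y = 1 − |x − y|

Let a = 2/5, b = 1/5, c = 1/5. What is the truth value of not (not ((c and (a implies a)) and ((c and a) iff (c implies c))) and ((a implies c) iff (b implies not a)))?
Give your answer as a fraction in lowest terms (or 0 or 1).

1/5

a implies a = 2/5 implies 2/5 = 1
c and (a implies a) = 1/5 and 1 = 1/5
c and a = 1/5 and 2/5 = 1/5
c implies c = 1/5 implies 1/5 = 1
(c and a) iff (c implies c) = 1/5 iff 1 = 1/5
(c and (a implies a)) and ((c and a) iff (c implies c)) = 1/5 and 1/5 = 1/5
not ((c and (a implies a)) and ((c and a) iff (c implies c))) = not 1/5 = 4/5
a implies c = 2/5 implies 1/5 = 4/5
not a = not 2/5 = 3/5
b implies not a = 1/5 implies 3/5 = 1
(a implies c) iff (b implies not a) = 4/5 iff 1 = 4/5
not ((c and (a implies a)) and ((c and a) iff (c implies c))) and ((a implies c) iff (b implies not a)) = 4/5 and 4/5 = 4/5
not (not ((c and (a implies a)) and ((c and a) iff (c implies c))) and ((a implies c) iff (b implies not a))) = not 4/5 = 1/5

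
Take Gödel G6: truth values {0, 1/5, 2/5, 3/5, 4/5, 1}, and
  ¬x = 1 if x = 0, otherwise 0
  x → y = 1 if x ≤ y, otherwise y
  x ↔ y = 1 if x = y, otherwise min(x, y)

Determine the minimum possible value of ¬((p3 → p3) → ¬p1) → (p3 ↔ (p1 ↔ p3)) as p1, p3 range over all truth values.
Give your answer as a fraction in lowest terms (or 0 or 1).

Take p1 = 1/5, p3 = 1/5:
p3 → p3 = 1/5 → 1/5 = 1
¬p1 = ¬1/5 = 0
(p3 → p3) → ¬p1 = 1 → 0 = 0
¬((p3 → p3) → ¬p1) = ¬0 = 1
p1 ↔ p3 = 1/5 ↔ 1/5 = 1
p3 ↔ (p1 ↔ p3) = 1/5 ↔ 1 = 1/5
¬((p3 → p3) → ¬p1) → (p3 ↔ (p1 ↔ p3)) = 1 → 1/5 = 1/5
No assignment yields a value below 1/5, so this is the minimum.

1/5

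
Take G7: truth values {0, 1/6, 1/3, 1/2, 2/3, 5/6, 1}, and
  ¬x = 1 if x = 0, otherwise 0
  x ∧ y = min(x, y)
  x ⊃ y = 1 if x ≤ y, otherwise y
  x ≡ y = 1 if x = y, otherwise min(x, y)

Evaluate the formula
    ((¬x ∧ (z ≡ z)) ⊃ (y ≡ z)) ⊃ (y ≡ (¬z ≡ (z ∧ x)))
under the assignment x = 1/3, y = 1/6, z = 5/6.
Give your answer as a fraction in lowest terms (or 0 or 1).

¬x = ¬1/3 = 0
z ≡ z = 5/6 ≡ 5/6 = 1
¬x ∧ (z ≡ z) = 0 ∧ 1 = 0
y ≡ z = 1/6 ≡ 5/6 = 1/6
(¬x ∧ (z ≡ z)) ⊃ (y ≡ z) = 0 ⊃ 1/6 = 1
¬z = ¬5/6 = 0
z ∧ x = 5/6 ∧ 1/3 = 1/3
¬z ≡ (z ∧ x) = 0 ≡ 1/3 = 0
y ≡ (¬z ≡ (z ∧ x)) = 1/6 ≡ 0 = 0
((¬x ∧ (z ≡ z)) ⊃ (y ≡ z)) ⊃ (y ≡ (¬z ≡ (z ∧ x))) = 1 ⊃ 0 = 0

0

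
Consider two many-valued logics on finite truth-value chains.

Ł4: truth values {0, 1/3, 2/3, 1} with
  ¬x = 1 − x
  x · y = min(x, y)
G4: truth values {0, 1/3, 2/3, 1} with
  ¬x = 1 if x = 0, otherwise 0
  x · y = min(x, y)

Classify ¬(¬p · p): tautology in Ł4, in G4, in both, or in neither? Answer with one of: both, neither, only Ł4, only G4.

only G4

In Ł4: at p = 1/3 the value is 2/3 — not a tautology.
In G4: every assignment gives 1 — tautology.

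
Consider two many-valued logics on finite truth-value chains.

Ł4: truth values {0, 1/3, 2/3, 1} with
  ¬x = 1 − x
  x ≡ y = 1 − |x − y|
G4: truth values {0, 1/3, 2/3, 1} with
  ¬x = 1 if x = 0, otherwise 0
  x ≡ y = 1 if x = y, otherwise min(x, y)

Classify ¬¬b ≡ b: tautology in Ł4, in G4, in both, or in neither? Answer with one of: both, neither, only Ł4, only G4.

In Ł4: every assignment gives 1 — tautology.
In G4: at b = 1/3 the value is 1/3 — not a tautology.

only Ł4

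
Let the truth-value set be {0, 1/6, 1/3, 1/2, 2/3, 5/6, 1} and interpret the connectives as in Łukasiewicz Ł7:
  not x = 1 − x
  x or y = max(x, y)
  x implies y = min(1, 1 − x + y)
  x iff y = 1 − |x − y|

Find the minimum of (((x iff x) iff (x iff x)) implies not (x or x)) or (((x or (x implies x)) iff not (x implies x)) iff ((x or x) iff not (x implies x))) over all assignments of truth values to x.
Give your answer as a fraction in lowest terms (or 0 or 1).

1/2

Take x = 1/2:
x iff x = 1/2 iff 1/2 = 1
x iff x = 1/2 iff 1/2 = 1
(x iff x) iff (x iff x) = 1 iff 1 = 1
x or x = 1/2 or 1/2 = 1/2
not (x or x) = not 1/2 = 1/2
((x iff x) iff (x iff x)) implies not (x or x) = 1 implies 1/2 = 1/2
x implies x = 1/2 implies 1/2 = 1
x or (x implies x) = 1/2 or 1 = 1
x implies x = 1/2 implies 1/2 = 1
not (x implies x) = not 1 = 0
(x or (x implies x)) iff not (x implies x) = 1 iff 0 = 0
x or x = 1/2 or 1/2 = 1/2
x implies x = 1/2 implies 1/2 = 1
not (x implies x) = not 1 = 0
(x or x) iff not (x implies x) = 1/2 iff 0 = 1/2
((x or (x implies x)) iff not (x implies x)) iff ((x or x) iff not (x implies x)) = 0 iff 1/2 = 1/2
(((x iff x) iff (x iff x)) implies not (x or x)) or (((x or (x implies x)) iff not (x implies x)) iff ((x or x) iff not (x implies x))) = 1/2 or 1/2 = 1/2
No assignment yields a value below 1/2, so this is the minimum.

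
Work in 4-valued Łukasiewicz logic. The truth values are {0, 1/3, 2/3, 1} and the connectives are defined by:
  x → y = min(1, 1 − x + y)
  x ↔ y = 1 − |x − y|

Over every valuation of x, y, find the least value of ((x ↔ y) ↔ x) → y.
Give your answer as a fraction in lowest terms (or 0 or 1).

Take x = 1/3, y = 0:
x ↔ y = 1/3 ↔ 0 = 2/3
(x ↔ y) ↔ x = 2/3 ↔ 1/3 = 2/3
((x ↔ y) ↔ x) → y = 2/3 → 0 = 1/3
No assignment yields a value below 1/3, so this is the minimum.

1/3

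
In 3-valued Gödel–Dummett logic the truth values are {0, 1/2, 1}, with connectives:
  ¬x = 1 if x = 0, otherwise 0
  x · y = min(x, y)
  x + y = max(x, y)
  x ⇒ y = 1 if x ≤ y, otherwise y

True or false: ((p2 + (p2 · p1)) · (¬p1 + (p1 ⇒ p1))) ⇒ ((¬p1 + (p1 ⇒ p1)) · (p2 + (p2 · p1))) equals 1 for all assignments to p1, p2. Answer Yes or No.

p1 = 0, p2 = 0 ↦ 1
p1 = 0, p2 = 1/2 ↦ 1
p1 = 0, p2 = 1 ↦ 1
p1 = 1/2, p2 = 0 ↦ 1
p1 = 1/2, p2 = 1/2 ↦ 1
p1 = 1/2, p2 = 1 ↦ 1
p1 = 1, p2 = 0 ↦ 1
p1 = 1, p2 = 1/2 ↦ 1
p1 = 1, p2 = 1 ↦ 1
Every assignment gives a value ≥ 1.

Yes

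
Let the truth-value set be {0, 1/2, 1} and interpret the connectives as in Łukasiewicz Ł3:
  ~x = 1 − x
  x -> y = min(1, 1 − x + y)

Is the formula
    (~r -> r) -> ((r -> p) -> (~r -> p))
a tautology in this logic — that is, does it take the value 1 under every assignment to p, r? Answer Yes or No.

Yes

p = 0, r = 0 ↦ 1
p = 0, r = 1/2 ↦ 1
p = 0, r = 1 ↦ 1
p = 1/2, r = 0 ↦ 1
p = 1/2, r = 1/2 ↦ 1
p = 1/2, r = 1 ↦ 1
p = 1, r = 0 ↦ 1
p = 1, r = 1/2 ↦ 1
p = 1, r = 1 ↦ 1
Every assignment gives a value ≥ 1.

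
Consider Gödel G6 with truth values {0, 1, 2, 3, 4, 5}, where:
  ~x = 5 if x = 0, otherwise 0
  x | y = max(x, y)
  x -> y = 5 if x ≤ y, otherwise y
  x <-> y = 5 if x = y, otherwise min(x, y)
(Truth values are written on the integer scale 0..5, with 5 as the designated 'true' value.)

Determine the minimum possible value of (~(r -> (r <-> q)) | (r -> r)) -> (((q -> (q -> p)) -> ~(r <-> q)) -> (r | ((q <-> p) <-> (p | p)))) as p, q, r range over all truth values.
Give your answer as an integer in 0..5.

Take p = 0, q = 0, r = 1:
r <-> q = 1 <-> 0 = 0
r -> (r <-> q) = 1 -> 0 = 0
~(r -> (r <-> q)) = ~0 = 5
r -> r = 1 -> 1 = 5
~(r -> (r <-> q)) | (r -> r) = 5 | 5 = 5
q -> p = 0 -> 0 = 5
q -> (q -> p) = 0 -> 5 = 5
r <-> q = 1 <-> 0 = 0
~(r <-> q) = ~0 = 5
(q -> (q -> p)) -> ~(r <-> q) = 5 -> 5 = 5
q <-> p = 0 <-> 0 = 5
p | p = 0 | 0 = 0
(q <-> p) <-> (p | p) = 5 <-> 0 = 0
r | ((q <-> p) <-> (p | p)) = 1 | 0 = 1
((q -> (q -> p)) -> ~(r <-> q)) -> (r | ((q <-> p) <-> (p | p))) = 5 -> 1 = 1
(~(r -> (r <-> q)) | (r -> r)) -> (((q -> (q -> p)) -> ~(r <-> q)) -> (r | ((q <-> p) <-> (p | p)))) = 5 -> 1 = 1
No assignment yields a value below 1, so this is the minimum.

1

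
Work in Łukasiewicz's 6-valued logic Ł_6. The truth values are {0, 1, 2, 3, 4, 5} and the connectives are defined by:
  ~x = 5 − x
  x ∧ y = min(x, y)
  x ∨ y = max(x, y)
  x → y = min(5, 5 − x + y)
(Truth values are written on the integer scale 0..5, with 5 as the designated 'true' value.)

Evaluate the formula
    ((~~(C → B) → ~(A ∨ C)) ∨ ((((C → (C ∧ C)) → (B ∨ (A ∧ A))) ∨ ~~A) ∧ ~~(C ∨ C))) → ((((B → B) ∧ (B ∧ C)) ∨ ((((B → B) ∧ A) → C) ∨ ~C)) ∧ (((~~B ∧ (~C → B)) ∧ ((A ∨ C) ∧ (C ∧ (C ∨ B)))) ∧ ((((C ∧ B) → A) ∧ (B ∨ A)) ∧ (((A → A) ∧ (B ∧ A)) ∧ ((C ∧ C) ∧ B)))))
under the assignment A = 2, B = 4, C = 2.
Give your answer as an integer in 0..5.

C → B = 2 → 4 = 5
~(C → B) = ~5 = 0
~~(C → B) = ~0 = 5
A ∨ C = 2 ∨ 2 = 2
~(A ∨ C) = ~2 = 3
~~(C → B) → ~(A ∨ C) = 5 → 3 = 3
C ∧ C = 2 ∧ 2 = 2
C → (C ∧ C) = 2 → 2 = 5
A ∧ A = 2 ∧ 2 = 2
B ∨ (A ∧ A) = 4 ∨ 2 = 4
(C → (C ∧ C)) → (B ∨ (A ∧ A)) = 5 → 4 = 4
~A = ~2 = 3
~~A = ~3 = 2
((C → (C ∧ C)) → (B ∨ (A ∧ A))) ∨ ~~A = 4 ∨ 2 = 4
C ∨ C = 2 ∨ 2 = 2
~(C ∨ C) = ~2 = 3
~~(C ∨ C) = ~3 = 2
(((C → (C ∧ C)) → (B ∨ (A ∧ A))) ∨ ~~A) ∧ ~~(C ∨ C) = 4 ∧ 2 = 2
(~~(C → B) → ~(A ∨ C)) ∨ ((((C → (C ∧ C)) → (B ∨ (A ∧ A))) ∨ ~~A) ∧ ~~(C ∨ C)) = 3 ∨ 2 = 3
B → B = 4 → 4 = 5
B ∧ C = 4 ∧ 2 = 2
(B → B) ∧ (B ∧ C) = 5 ∧ 2 = 2
B → B = 4 → 4 = 5
(B → B) ∧ A = 5 ∧ 2 = 2
((B → B) ∧ A) → C = 2 → 2 = 5
~C = ~2 = 3
(((B → B) ∧ A) → C) ∨ ~C = 5 ∨ 3 = 5
((B → B) ∧ (B ∧ C)) ∨ ((((B → B) ∧ A) → C) ∨ ~C) = 2 ∨ 5 = 5
~B = ~4 = 1
~~B = ~1 = 4
~C = ~2 = 3
~C → B = 3 → 4 = 5
~~B ∧ (~C → B) = 4 ∧ 5 = 4
A ∨ C = 2 ∨ 2 = 2
C ∨ B = 2 ∨ 4 = 4
C ∧ (C ∨ B) = 2 ∧ 4 = 2
(A ∨ C) ∧ (C ∧ (C ∨ B)) = 2 ∧ 2 = 2
(~~B ∧ (~C → B)) ∧ ((A ∨ C) ∧ (C ∧ (C ∨ B))) = 4 ∧ 2 = 2
C ∧ B = 2 ∧ 4 = 2
(C ∧ B) → A = 2 → 2 = 5
B ∨ A = 4 ∨ 2 = 4
((C ∧ B) → A) ∧ (B ∨ A) = 5 ∧ 4 = 4
A → A = 2 → 2 = 5
B ∧ A = 4 ∧ 2 = 2
(A → A) ∧ (B ∧ A) = 5 ∧ 2 = 2
C ∧ C = 2 ∧ 2 = 2
(C ∧ C) ∧ B = 2 ∧ 4 = 2
((A → A) ∧ (B ∧ A)) ∧ ((C ∧ C) ∧ B) = 2 ∧ 2 = 2
(((C ∧ B) → A) ∧ (B ∨ A)) ∧ (((A → A) ∧ (B ∧ A)) ∧ ((C ∧ C) ∧ B)) = 4 ∧ 2 = 2
((~~B ∧ (~C → B)) ∧ ((A ∨ C) ∧ (C ∧ (C ∨ B)))) ∧ ((((C ∧ B) → A) ∧ (B ∨ A)) ∧ (((A → A) ∧ (B ∧ A)) ∧ ((C ∧ C) ∧ B))) = 2 ∧ 2 = 2
(((B → B) ∧ (B ∧ C)) ∨ ((((B → B) ∧ A) → C) ∨ ~C)) ∧ (((~~B ∧ (~C → B)) ∧ ((A ∨ C) ∧ (C ∧ (C ∨ B)))) ∧ ((((C ∧ B) → A) ∧ (B ∨ A)) ∧ (((A → A) ∧ (B ∧ A)) ∧ ((C ∧ C) ∧ B)))) = 5 ∧ 2 = 2
((~~(C → B) → ~(A ∨ C)) ∨ ((((C → (C ∧ C)) → (B ∨ (A ∧ A))) ∨ ~~A) ∧ ~~(C ∨ C))) → ((((B → B) ∧ (B ∧ C)) ∨ ((((B → B) ∧ A) → C) ∨ ~C)) ∧ (((~~B ∧ (~C → B)) ∧ ((A ∨ C) ∧ (C ∧ (C ∨ B)))) ∧ ((((C ∧ B) → A) ∧ (B ∨ A)) ∧ (((A → A) ∧ (B ∧ A)) ∧ ((C ∧ C) ∧ B))))) = 3 → 2 = 4

4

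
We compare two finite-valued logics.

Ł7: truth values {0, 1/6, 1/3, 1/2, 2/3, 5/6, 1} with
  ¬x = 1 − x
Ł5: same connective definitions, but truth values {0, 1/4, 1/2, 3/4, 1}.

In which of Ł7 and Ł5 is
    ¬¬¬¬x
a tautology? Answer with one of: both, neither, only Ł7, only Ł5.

neither

In Ł7: at x = 0 the value is 0 — not a tautology.
In Ł5: at x = 0 the value is 0 — not a tautology.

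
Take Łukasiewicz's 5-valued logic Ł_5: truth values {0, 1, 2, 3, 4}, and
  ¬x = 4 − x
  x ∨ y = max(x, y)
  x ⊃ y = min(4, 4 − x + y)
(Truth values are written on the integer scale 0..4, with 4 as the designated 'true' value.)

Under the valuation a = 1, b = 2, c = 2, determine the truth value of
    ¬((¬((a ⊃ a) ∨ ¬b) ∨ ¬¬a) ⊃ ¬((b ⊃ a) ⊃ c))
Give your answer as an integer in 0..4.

a ⊃ a = 1 ⊃ 1 = 4
¬b = ¬2 = 2
(a ⊃ a) ∨ ¬b = 4 ∨ 2 = 4
¬((a ⊃ a) ∨ ¬b) = ¬4 = 0
¬a = ¬1 = 3
¬¬a = ¬3 = 1
¬((a ⊃ a) ∨ ¬b) ∨ ¬¬a = 0 ∨ 1 = 1
b ⊃ a = 2 ⊃ 1 = 3
(b ⊃ a) ⊃ c = 3 ⊃ 2 = 3
¬((b ⊃ a) ⊃ c) = ¬3 = 1
(¬((a ⊃ a) ∨ ¬b) ∨ ¬¬a) ⊃ ¬((b ⊃ a) ⊃ c) = 1 ⊃ 1 = 4
¬((¬((a ⊃ a) ∨ ¬b) ∨ ¬¬a) ⊃ ¬((b ⊃ a) ⊃ c)) = ¬4 = 0

0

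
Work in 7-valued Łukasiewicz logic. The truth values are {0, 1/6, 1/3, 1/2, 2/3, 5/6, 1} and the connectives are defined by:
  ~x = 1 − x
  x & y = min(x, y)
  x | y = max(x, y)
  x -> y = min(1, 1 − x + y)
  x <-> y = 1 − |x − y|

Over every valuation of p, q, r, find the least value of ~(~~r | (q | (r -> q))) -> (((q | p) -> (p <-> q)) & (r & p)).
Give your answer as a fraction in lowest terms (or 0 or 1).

1/2

Take p = 0, q = 0, r = 1/2:
~r = ~1/2 = 1/2
~~r = ~1/2 = 1/2
r -> q = 1/2 -> 0 = 1/2
q | (r -> q) = 0 | 1/2 = 1/2
~~r | (q | (r -> q)) = 1/2 | 1/2 = 1/2
~(~~r | (q | (r -> q))) = ~1/2 = 1/2
q | p = 0 | 0 = 0
p <-> q = 0 <-> 0 = 1
(q | p) -> (p <-> q) = 0 -> 1 = 1
r & p = 1/2 & 0 = 0
((q | p) -> (p <-> q)) & (r & p) = 1 & 0 = 0
~(~~r | (q | (r -> q))) -> (((q | p) -> (p <-> q)) & (r & p)) = 1/2 -> 0 = 1/2
No assignment yields a value below 1/2, so this is the minimum.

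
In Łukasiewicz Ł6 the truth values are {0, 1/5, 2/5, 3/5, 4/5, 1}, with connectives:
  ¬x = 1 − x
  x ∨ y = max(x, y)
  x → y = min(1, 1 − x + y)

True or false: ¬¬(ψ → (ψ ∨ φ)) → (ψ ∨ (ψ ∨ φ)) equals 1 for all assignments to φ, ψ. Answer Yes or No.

No

Counterexample: take φ = 0, ψ = 0.
ψ ∨ φ = 0 ∨ 0 = 0
ψ → (ψ ∨ φ) = 0 → 0 = 1
¬(ψ → (ψ ∨ φ)) = ¬1 = 0
¬¬(ψ → (ψ ∨ φ)) = ¬0 = 1
ψ ∨ φ = 0 ∨ 0 = 0
ψ ∨ (ψ ∨ φ) = 0 ∨ 0 = 0
¬¬(ψ → (ψ ∨ φ)) → (ψ ∨ (ψ ∨ φ)) = 1 → 0 = 0
This gives 0 ≠ 1.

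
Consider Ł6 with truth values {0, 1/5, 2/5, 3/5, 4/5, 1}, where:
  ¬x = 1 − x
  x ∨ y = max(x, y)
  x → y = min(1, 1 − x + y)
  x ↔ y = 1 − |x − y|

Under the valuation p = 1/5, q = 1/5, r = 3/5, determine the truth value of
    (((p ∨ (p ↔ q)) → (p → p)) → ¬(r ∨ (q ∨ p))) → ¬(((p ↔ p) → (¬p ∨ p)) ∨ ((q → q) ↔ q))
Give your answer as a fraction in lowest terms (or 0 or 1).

4/5

p ↔ q = 1/5 ↔ 1/5 = 1
p ∨ (p ↔ q) = 1/5 ∨ 1 = 1
p → p = 1/5 → 1/5 = 1
(p ∨ (p ↔ q)) → (p → p) = 1 → 1 = 1
q ∨ p = 1/5 ∨ 1/5 = 1/5
r ∨ (q ∨ p) = 3/5 ∨ 1/5 = 3/5
¬(r ∨ (q ∨ p)) = ¬3/5 = 2/5
((p ∨ (p ↔ q)) → (p → p)) → ¬(r ∨ (q ∨ p)) = 1 → 2/5 = 2/5
p ↔ p = 1/5 ↔ 1/5 = 1
¬p = ¬1/5 = 4/5
¬p ∨ p = 4/5 ∨ 1/5 = 4/5
(p ↔ p) → (¬p ∨ p) = 1 → 4/5 = 4/5
q → q = 1/5 → 1/5 = 1
(q → q) ↔ q = 1 ↔ 1/5 = 1/5
((p ↔ p) → (¬p ∨ p)) ∨ ((q → q) ↔ q) = 4/5 ∨ 1/5 = 4/5
¬(((p ↔ p) → (¬p ∨ p)) ∨ ((q → q) ↔ q)) = ¬4/5 = 1/5
(((p ∨ (p ↔ q)) → (p → p)) → ¬(r ∨ (q ∨ p))) → ¬(((p ↔ p) → (¬p ∨ p)) ∨ ((q → q) ↔ q)) = 2/5 → 1/5 = 4/5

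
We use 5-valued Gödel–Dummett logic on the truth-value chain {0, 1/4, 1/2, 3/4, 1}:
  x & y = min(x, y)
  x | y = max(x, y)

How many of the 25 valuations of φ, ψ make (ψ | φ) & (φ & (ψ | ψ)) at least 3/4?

4

value 1: 1 assignment (counts)
value 3/4: 3 assignments (counts)
value 1/2: 5 assignments
value 1/4: 7 assignments
value 0: 9 assignments
So 4 of the 25 assignments meet the threshold.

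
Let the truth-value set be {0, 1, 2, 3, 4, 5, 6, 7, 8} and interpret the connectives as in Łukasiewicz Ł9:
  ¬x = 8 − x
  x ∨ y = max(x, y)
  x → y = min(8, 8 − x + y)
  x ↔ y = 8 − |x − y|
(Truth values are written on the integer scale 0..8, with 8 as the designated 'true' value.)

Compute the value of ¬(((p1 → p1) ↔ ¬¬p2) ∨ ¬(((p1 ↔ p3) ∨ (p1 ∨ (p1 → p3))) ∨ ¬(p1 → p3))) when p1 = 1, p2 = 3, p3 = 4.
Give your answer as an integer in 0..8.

5

p1 → p1 = 1 → 1 = 8
¬p2 = ¬3 = 5
¬¬p2 = ¬5 = 3
(p1 → p1) ↔ ¬¬p2 = 8 ↔ 3 = 3
p1 ↔ p3 = 1 ↔ 4 = 5
p1 → p3 = 1 → 4 = 8
p1 ∨ (p1 → p3) = 1 ∨ 8 = 8
(p1 ↔ p3) ∨ (p1 ∨ (p1 → p3)) = 5 ∨ 8 = 8
p1 → p3 = 1 → 4 = 8
¬(p1 → p3) = ¬8 = 0
((p1 ↔ p3) ∨ (p1 ∨ (p1 → p3))) ∨ ¬(p1 → p3) = 8 ∨ 0 = 8
¬(((p1 ↔ p3) ∨ (p1 ∨ (p1 → p3))) ∨ ¬(p1 → p3)) = ¬8 = 0
((p1 → p1) ↔ ¬¬p2) ∨ ¬(((p1 ↔ p3) ∨ (p1 ∨ (p1 → p3))) ∨ ¬(p1 → p3)) = 3 ∨ 0 = 3
¬(((p1 → p1) ↔ ¬¬p2) ∨ ¬(((p1 ↔ p3) ∨ (p1 ∨ (p1 → p3))) ∨ ¬(p1 → p3))) = ¬3 = 5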